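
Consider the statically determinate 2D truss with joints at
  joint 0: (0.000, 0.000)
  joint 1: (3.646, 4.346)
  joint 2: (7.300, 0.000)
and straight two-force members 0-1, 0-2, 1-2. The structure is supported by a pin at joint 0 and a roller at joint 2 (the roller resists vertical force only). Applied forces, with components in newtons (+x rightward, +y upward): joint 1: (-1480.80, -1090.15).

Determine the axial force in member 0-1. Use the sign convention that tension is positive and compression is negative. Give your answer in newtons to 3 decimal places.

N=3 nodes, M=3 members, R=3 reactions → 2N=6, M+R=6
member 0 (0-1): L=5.6728, (cx,cy)=(0.6427,0.7661)
member 1 (0-2): L=7.3000, (cx,cy)=(1.0000,0.0000)
member 2 (1-2): L=5.6780, (cx,cy)=(0.6435,-0.7654)
solve A·x = −loads:
  F[0-1] = -1862.9962 N (compression)
  F[0-2] = -283.4292 N (compression)
  F[1-2] = +440.4228 N (tension)
  Rx@0 = +1480.8000 N
  Ry@0 = +1427.2555 N
  Ry@2 = -337.1055 N

-1862.996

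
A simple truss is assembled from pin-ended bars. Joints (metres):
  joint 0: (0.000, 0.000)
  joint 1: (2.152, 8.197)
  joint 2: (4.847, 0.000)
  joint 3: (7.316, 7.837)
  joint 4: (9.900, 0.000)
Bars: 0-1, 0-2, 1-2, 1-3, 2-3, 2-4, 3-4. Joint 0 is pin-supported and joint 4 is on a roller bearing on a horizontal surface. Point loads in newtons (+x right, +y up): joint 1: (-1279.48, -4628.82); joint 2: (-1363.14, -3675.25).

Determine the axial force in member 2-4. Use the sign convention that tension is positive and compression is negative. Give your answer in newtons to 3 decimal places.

N=5 nodes, M=7 members, R=3 reactions → 2N=10, M+R=10
member 0 (0-1): L=8.4748, (cx,cy)=(0.2539,0.9672)
member 1 (0-2): L=4.8470, (cx,cy)=(1.0000,0.0000)
member 2 (1-2): L=8.6287, (cx,cy)=(0.3123,-0.9500)
member 3 (1-3): L=5.1765, (cx,cy)=(0.9976,-0.0695)
member 4 (2-3): L=8.2167, (cx,cy)=(0.3005,0.9538)
member 5 (2-4): L=5.0530, (cx,cy)=(1.0000,0.0000)
member 6 (3-4): L=8.2520, (cx,cy)=(0.3131,-0.9497)
solve A·x = −loads:
  F[0-1] = -6780.1165 N (compression)
  F[0-2] = -920.9459 N (compression)
  F[1-2] = +2111.4951 N (tension)
  F[1-3] = -1104.3535 N (compression)
  F[2-3] = +1750.2720 N (tension)
  F[2-4] = +575.7496 N (tension)
  F[3-4] = -1838.6570 N (compression)
  Rx@0 = +2642.6200 N
  Ry@0 = +6557.8821 N
  Ry@4 = +1746.1879 N

575.750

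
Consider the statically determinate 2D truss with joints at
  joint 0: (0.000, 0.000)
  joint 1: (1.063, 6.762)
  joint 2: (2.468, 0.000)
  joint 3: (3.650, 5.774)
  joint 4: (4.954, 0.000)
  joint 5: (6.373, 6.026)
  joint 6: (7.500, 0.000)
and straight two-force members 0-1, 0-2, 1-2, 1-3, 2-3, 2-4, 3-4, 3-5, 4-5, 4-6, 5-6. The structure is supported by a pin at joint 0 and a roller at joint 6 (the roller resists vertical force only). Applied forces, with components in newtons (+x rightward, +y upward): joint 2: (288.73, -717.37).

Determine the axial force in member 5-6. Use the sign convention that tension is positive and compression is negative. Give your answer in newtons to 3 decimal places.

N=7 nodes, M=11 members, R=3 reactions → 2N=14, M+R=14
member 0 (0-1): L=6.8450, (cx,cy)=(0.1553,0.9879)
member 1 (0-2): L=2.4680, (cx,cy)=(1.0000,0.0000)
member 2 (1-2): L=6.9064, (cx,cy)=(0.2034,-0.9791)
member 3 (1-3): L=2.7692, (cx,cy)=(0.9342,-0.3568)
member 4 (2-3): L=5.8937, (cx,cy)=(0.2006,0.9797)
member 5 (2-4): L=2.4860, (cx,cy)=(1.0000,0.0000)
member 6 (3-4): L=5.9194, (cx,cy)=(0.2203,-0.9754)
member 7 (3-5): L=2.7346, (cx,cy)=(0.9957,0.0922)
member 8 (4-5): L=6.1908, (cx,cy)=(0.2292,0.9734)
member 9 (4-6): L=2.5460, (cx,cy)=(1.0000,0.0000)
member 10 (5-6): L=6.1305, (cx,cy)=(0.1838,-0.9830)
solve A·x = −loads:
  F[0-1] = -487.2183 N (compression)
  F[0-2] = +364.3925 N (tension)
  F[1-2] = +566.0154 N (tension)
  F[1-3] = -204.2510 N (compression)
  F[2-3] = +166.5750 N (tension)
  F[2-4] = +157.4023 N (tension)
  F[3-4] = -251.6811 N (compression)
  F[3-5] = -102.3946 N (compression)
  F[4-5] = +252.2130 N (tension)
  F[4-6] = +44.1491 N (tension)
  F[5-6] = -240.1555 N (compression)
  Rx@0 = -288.7300 N
  Ry@0 = +481.3074 N
  Ry@6 = +236.0626 N

-240.156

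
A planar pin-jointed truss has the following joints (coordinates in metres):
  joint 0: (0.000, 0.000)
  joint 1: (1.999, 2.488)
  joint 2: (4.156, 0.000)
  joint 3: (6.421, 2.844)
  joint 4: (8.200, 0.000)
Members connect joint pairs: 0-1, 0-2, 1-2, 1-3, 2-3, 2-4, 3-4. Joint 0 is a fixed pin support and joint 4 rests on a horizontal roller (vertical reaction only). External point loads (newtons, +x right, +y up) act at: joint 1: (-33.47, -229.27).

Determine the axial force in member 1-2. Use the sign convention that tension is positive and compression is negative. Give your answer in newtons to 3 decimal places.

-67.936

N=5 nodes, M=7 members, R=3 reactions → 2N=10, M+R=10
member 0 (0-1): L=3.1916, (cx,cy)=(0.6263,0.7796)
member 1 (0-2): L=4.1560, (cx,cy)=(1.0000,0.0000)
member 2 (1-2): L=3.2928, (cx,cy)=(0.6551,-0.7556)
member 3 (1-3): L=4.4363, (cx,cy)=(0.9968,0.0802)
member 4 (2-3): L=3.6357, (cx,cy)=(0.6230,0.7822)
member 5 (2-4): L=4.0440, (cx,cy)=(1.0000,0.0000)
member 6 (3-4): L=3.3546, (cx,cy)=(0.5303,-0.8478)
solve A·x = −loads:
  F[0-1] = -235.4347 N (compression)
  F[0-2] = +113.9914 N (tension)
  F[1-2] = -67.9355 N (compression)
  F[1-3] = -69.7145 N (compression)
  F[2-3] = +65.6204 N (tension)
  F[2-4] = +28.6093 N (tension)
  F[3-4] = -53.9472 N (compression)
  Rx@0 = +33.4700 N
  Ry@0 = +183.5337 N
  Ry@4 = +45.7363 N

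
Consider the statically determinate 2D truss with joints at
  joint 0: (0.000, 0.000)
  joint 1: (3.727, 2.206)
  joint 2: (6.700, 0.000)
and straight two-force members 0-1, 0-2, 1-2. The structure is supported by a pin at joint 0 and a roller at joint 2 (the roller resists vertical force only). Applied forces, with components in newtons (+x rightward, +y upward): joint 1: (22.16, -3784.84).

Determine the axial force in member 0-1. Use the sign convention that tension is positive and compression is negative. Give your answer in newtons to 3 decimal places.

-3282.861

N=3 nodes, M=3 members, R=3 reactions → 2N=6, M+R=6
member 0 (0-1): L=4.3309, (cx,cy)=(0.8606,0.5094)
member 1 (0-2): L=6.7000, (cx,cy)=(1.0000,0.0000)
member 2 (1-2): L=3.7020, (cx,cy)=(0.8031,-0.5959)
solve A·x = −loads:
  F[0-1] = -3282.8613 N (compression)
  F[0-2] = +2847.2393 N (tension)
  F[1-2] = -3545.4486 N (compression)
  Rx@0 = -22.1600 N
  Ry@0 = +1672.1559 N
  Ry@2 = +2112.6841 N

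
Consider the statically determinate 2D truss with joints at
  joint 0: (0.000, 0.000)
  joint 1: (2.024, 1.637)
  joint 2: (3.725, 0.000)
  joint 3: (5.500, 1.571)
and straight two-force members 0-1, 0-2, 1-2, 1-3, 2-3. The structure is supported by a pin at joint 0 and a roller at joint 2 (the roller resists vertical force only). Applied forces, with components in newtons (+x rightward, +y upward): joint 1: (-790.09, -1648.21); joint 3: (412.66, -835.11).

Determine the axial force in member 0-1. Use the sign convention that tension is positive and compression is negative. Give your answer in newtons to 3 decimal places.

N=4 nodes, M=5 members, R=3 reactions → 2N=8, M+R=8
member 0 (0-1): L=2.6031, (cx,cy)=(0.7775,0.6289)
member 1 (0-2): L=3.7250, (cx,cy)=(1.0000,0.0000)
member 2 (1-2): L=2.3608, (cx,cy)=(0.7205,-0.6934)
member 3 (1-3): L=3.4766, (cx,cy)=(0.9998,-0.0190)
member 4 (2-3): L=2.3704, (cx,cy)=(0.7488,0.6628)
solve A·x = −loads:
  F[0-1] = -839.4383 N (compression)
  F[0-2] = +275.2519 N (tension)
  F[1-2] = -1652.0023 N (compression)
  F[1-3] = +1327.9677 N (tension)
  F[2-3] = -1222.0017 N (compression)
  Rx@0 = +377.4300 N
  Ry@0 = +527.8855 N
  Ry@2 = +1955.4345 N

-839.438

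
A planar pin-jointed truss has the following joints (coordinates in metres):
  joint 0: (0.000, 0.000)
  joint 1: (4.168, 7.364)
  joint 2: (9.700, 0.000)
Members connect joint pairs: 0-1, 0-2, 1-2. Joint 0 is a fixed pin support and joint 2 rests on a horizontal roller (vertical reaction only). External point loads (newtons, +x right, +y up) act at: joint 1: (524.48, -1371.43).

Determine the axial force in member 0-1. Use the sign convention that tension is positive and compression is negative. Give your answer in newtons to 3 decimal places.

N=3 nodes, M=3 members, R=3 reactions → 2N=6, M+R=6
member 0 (0-1): L=8.4617, (cx,cy)=(0.4926,0.8703)
member 1 (0-2): L=9.7000, (cx,cy)=(1.0000,0.0000)
member 2 (1-2): L=9.2104, (cx,cy)=(0.6006,-0.7995)
solve A·x = −loads:
  F[0-1] = -441.2034 N (compression)
  F[0-2] = +741.8041 N (tension)
  F[1-2] = -1235.0532 N (compression)
  Rx@0 = -524.4800 N
  Ry@0 = +383.9670 N
  Ry@2 = +987.4630 N

-441.203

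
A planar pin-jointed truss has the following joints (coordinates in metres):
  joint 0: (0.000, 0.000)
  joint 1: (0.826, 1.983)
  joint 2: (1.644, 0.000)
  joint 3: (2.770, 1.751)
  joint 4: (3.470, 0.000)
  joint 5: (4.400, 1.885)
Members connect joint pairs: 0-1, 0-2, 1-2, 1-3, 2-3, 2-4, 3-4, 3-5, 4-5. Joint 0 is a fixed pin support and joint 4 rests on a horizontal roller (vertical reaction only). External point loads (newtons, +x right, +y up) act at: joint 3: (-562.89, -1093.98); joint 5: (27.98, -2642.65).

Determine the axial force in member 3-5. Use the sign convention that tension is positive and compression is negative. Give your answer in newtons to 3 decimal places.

1392.763

N=6 nodes, M=9 members, R=3 reactions → 2N=12, M+R=12
member 0 (0-1): L=2.1482, (cx,cy)=(0.3845,0.9231)
member 1 (0-2): L=1.6440, (cx,cy)=(1.0000,0.0000)
member 2 (1-2): L=2.1451, (cx,cy)=(0.3813,-0.9244)
member 3 (1-3): L=1.9578, (cx,cy)=(0.9930,-0.1185)
member 4 (2-3): L=2.0818, (cx,cy)=(0.5409,0.8411)
member 5 (2-4): L=1.8260, (cx,cy)=(1.0000,0.0000)
member 6 (3-4): L=1.8857, (cx,cy)=(0.3712,-0.9285)
member 7 (3-5): L=1.6355, (cx,cy)=(0.9966,0.0819)
member 8 (4-5): L=2.1019, (cx,cy)=(0.4424,0.8968)
solve A·x = −loads:
  F[0-1] = +236.9492 N (tension)
  F[0-2] = -626.0208 N (compression)
  F[1-2] = -261.2337 N (compression)
  F[1-3] = +192.0820 N (tension)
  F[2-3] = +287.1167 N (tension)
  F[2-4] = -880.9339 N (compression)
  F[3-4] = -1290.8300 N (compression)
  F[3-5] = +1392.7627 N (tension)
  F[4-5] = -3074.0217 N (compression)
  Rx@0 = +534.9100 N
  Ry@0 = -218.7321 N
  Ry@4 = +3955.3621 N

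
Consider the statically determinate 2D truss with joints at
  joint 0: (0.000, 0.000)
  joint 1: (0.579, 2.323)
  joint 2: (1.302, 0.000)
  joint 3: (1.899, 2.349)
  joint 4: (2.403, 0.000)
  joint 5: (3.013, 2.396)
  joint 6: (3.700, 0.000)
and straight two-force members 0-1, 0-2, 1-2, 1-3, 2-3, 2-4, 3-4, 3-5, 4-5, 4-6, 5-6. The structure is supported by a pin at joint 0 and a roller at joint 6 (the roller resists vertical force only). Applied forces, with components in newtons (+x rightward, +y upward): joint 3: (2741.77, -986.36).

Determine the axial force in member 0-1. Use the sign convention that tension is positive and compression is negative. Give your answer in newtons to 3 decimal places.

N=7 nodes, M=11 members, R=3 reactions → 2N=14, M+R=14
member 0 (0-1): L=2.3941, (cx,cy)=(0.2418,0.9703)
member 1 (0-2): L=1.3020, (cx,cy)=(1.0000,0.0000)
member 2 (1-2): L=2.4329, (cx,cy)=(0.2972,-0.9548)
member 3 (1-3): L=1.3203, (cx,cy)=(0.9998,0.0197)
member 4 (2-3): L=2.4237, (cx,cy)=(0.2463,0.9692)
member 5 (2-4): L=1.1010, (cx,cy)=(1.0000,0.0000)
member 6 (3-4): L=2.4025, (cx,cy)=(0.2098,-0.9777)
member 7 (3-5): L=1.1150, (cx,cy)=(0.9991,0.0422)
member 8 (4-5): L=2.4724, (cx,cy)=(0.2467,0.9691)
member 9 (4-6): L=1.2970, (cx,cy)=(1.0000,0.0000)
member 10 (5-6): L=2.4925, (cx,cy)=(0.2756,-0.9613)
solve A·x = −loads:
  F[0-1] = +1299.1008 N (tension)
  F[0-2] = +2427.5856 N (tension)
  F[1-2] = -1305.6919 N (compression)
  F[1-3] = +702.3394 N (tension)
  F[2-3] = +1286.3387 N (tension)
  F[2-4] = +1722.7160 N (tension)
  F[3-4] = -2351.0862 N (compression)
  F[3-5] = -1230.5873 N (compression)
  F[4-5] = +2372.0983 N (tension)
  F[4-6] = +644.2477 N (tension)
  F[5-6] = -2337.4338 N (compression)
  Rx@0 = -2741.7700 N
  Ry@0 = -1260.5360 N
  Ry@6 = +2246.8960 N

1299.101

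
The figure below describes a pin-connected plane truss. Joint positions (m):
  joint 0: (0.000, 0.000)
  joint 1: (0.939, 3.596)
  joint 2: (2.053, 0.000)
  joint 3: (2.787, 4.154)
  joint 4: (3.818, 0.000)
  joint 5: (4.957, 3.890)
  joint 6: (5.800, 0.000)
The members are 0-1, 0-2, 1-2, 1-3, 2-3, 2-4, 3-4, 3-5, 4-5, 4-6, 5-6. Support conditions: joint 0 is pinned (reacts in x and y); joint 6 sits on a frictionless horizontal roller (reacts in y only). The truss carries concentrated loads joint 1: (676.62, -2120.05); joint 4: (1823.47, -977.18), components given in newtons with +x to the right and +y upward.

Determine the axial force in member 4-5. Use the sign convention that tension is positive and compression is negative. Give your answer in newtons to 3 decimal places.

N=7 nodes, M=11 members, R=3 reactions → 2N=14, M+R=14
member 0 (0-1): L=3.7166, (cx,cy)=(0.2527,0.9676)
member 1 (0-2): L=2.0530, (cx,cy)=(1.0000,0.0000)
member 2 (1-2): L=3.7646, (cx,cy)=(0.2959,-0.9552)
member 3 (1-3): L=1.9304, (cx,cy)=(0.9573,0.2891)
member 4 (2-3): L=4.2183, (cx,cy)=(0.1740,0.9847)
member 5 (2-4): L=1.7650, (cx,cy)=(1.0000,0.0000)
member 6 (3-4): L=4.2800, (cx,cy)=(0.2409,-0.9706)
member 7 (3-5): L=2.1860, (cx,cy)=(0.9927,-0.1208)
member 8 (4-5): L=4.0533, (cx,cy)=(0.2810,0.9597)
member 9 (4-6): L=1.9820, (cx,cy)=(1.0000,0.0000)
member 10 (5-6): L=3.9803, (cx,cy)=(0.2118,-0.9773)
solve A·x = −loads:
  F[0-1] = -1747.9512 N (compression)
  F[0-2] = +2941.7132 N (tension)
  F[1-2] = -733.7584 N (compression)
  F[1-3] = -941.2959 N (compression)
  F[2-3] = +711.7542 N (tension)
  F[2-4] = +2600.7369 N (tension)
  F[3-4] = -355.1093 N (compression)
  F[3-5] = -696.8264 N (compression)
  F[4-5] = +1377.3298 N (tension)
  F[4-6] = +304.6908 N (tension)
  F[5-6] = -1438.6231 N (compression)
  Rx@0 = -2500.0900 N
  Ry@0 = +1691.2428 N
  Ry@6 = +1405.9872 N

1377.330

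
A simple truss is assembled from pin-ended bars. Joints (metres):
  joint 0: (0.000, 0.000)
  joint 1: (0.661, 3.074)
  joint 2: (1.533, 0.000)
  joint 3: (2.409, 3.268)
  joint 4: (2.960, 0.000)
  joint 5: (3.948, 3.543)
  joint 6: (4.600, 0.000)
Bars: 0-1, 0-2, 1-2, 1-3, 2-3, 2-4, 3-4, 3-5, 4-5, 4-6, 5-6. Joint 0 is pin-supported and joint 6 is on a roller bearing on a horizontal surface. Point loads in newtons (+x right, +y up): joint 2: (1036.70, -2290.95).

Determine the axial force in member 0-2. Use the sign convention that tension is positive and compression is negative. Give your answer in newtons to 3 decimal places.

1365.150

N=7 nodes, M=11 members, R=3 reactions → 2N=14, M+R=14
member 0 (0-1): L=3.1443, (cx,cy)=(0.2102,0.9777)
member 1 (0-2): L=1.5330, (cx,cy)=(1.0000,0.0000)
member 2 (1-2): L=3.1953, (cx,cy)=(0.2729,-0.9620)
member 3 (1-3): L=1.7587, (cx,cy)=(0.9939,0.1103)
member 4 (2-3): L=3.3834, (cx,cy)=(0.2589,0.9659)
member 5 (2-4): L=1.4270, (cx,cy)=(1.0000,0.0000)
member 6 (3-4): L=3.3141, (cx,cy)=(0.1663,-0.9861)
member 7 (3-5): L=1.5634, (cx,cy)=(0.9844,0.1759)
member 8 (4-5): L=3.6782, (cx,cy)=(0.2686,0.9632)
member 9 (4-6): L=1.6400, (cx,cy)=(1.0000,0.0000)
member 10 (5-6): L=3.6025, (cx,cy)=(0.1810,-0.9835)
solve A·x = −loads:
  F[0-1] = -1562.3802 N (compression)
  F[0-2] = +1365.1499 N (tension)
  F[1-2] = +1502.5384 N (tension)
  F[1-3] = -743.0298 N (compression)
  F[2-3] = +875.2921 N (tension)
  F[2-4] = +511.8707 N (tension)
  F[3-4] = -841.6586 N (compression)
  F[3-5] = -377.8293 N (compression)
  F[4-5] = +861.6100 N (tension)
  F[4-6] = +140.5000 N (tension)
  F[5-6] = -776.3041 N (compression)
  Rx@0 = -1036.7000 N
  Ry@0 = +1527.4660 N
  Ry@6 = +763.4840 N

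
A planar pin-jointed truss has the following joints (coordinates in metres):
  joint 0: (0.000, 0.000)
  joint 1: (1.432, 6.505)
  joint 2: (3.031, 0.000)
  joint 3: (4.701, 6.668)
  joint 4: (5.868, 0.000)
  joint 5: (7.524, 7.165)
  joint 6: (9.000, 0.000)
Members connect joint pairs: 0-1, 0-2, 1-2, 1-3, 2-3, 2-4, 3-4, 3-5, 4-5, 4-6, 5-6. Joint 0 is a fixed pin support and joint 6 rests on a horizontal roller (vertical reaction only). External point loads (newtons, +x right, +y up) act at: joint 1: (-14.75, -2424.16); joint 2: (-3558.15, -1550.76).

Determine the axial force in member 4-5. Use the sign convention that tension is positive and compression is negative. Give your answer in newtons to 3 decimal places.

N=7 nodes, M=11 members, R=3 reactions → 2N=14, M+R=14
member 0 (0-1): L=6.6608, (cx,cy)=(0.2150,0.9766)
member 1 (0-2): L=3.0310, (cx,cy)=(1.0000,0.0000)
member 2 (1-2): L=6.6986, (cx,cy)=(0.2387,-0.9711)
member 3 (1-3): L=3.2731, (cx,cy)=(0.9988,0.0498)
member 4 (2-3): L=6.8739, (cx,cy)=(0.2429,0.9700)
member 5 (2-4): L=2.8370, (cx,cy)=(1.0000,0.0000)
member 6 (3-4): L=6.7694, (cx,cy)=(0.1724,-0.9850)
member 7 (3-5): L=2.8664, (cx,cy)=(0.9849,0.1734)
member 8 (4-5): L=7.3539, (cx,cy)=(0.2252,0.9743)
member 9 (4-6): L=3.1320, (cx,cy)=(1.0000,0.0000)
member 10 (5-6): L=7.3154, (cx,cy)=(0.2018,-0.9794)
solve A·x = −loads:
  F[0-1] = -3151.2983 N (compression)
  F[0-2] = -2895.4003 N (compression)
  F[1-2] = +631.1352 N (tension)
  F[1-3] = -814.4154 N (compression)
  F[2-3] = +966.8363 N (tension)
  F[2-4] = +578.5155 N (tension)
  F[3-4] = -984.0281 N (compression)
  F[3-5] = -415.1625 N (compression)
  F[4-5] = +994.8474 N (tension)
  F[4-6] = +184.8474 N (tension)
  F[5-6] = -916.1529 N (compression)
  Rx@0 = +3572.9000 N
  Ry@0 = +3077.6087 N
  Ry@6 = +897.3113 N

994.847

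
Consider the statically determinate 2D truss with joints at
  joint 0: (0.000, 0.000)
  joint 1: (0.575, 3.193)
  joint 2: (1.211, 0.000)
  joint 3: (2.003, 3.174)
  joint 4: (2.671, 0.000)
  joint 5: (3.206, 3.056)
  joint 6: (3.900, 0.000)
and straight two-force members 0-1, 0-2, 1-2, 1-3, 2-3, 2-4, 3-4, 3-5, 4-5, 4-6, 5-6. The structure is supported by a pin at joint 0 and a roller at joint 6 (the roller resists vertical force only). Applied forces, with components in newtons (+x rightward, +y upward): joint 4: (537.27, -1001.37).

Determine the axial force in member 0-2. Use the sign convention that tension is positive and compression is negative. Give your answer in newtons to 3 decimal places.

N=7 nodes, M=11 members, R=3 reactions → 2N=14, M+R=14
member 0 (0-1): L=3.2444, (cx,cy)=(0.1772,0.9842)
member 1 (0-2): L=1.2110, (cx,cy)=(1.0000,0.0000)
member 2 (1-2): L=3.2557, (cx,cy)=(0.1953,-0.9807)
member 3 (1-3): L=1.4281, (cx,cy)=(0.9999,-0.0133)
member 4 (2-3): L=3.2713, (cx,cy)=(0.2421,0.9703)
member 5 (2-4): L=1.4600, (cx,cy)=(1.0000,0.0000)
member 6 (3-4): L=3.2435, (cx,cy)=(0.2059,-0.9786)
member 7 (3-5): L=1.2088, (cx,cy)=(0.9952,-0.0976)
member 8 (4-5): L=3.1025, (cx,cy)=(0.1724,0.9850)
member 9 (4-6): L=1.2290, (cx,cy)=(1.0000,0.0000)
member 10 (5-6): L=3.1338, (cx,cy)=(0.2215,-0.9752)
solve A·x = −loads:
  F[0-1] = -320.6358 N (compression)
  F[0-2] = +594.0965 N (tension)
  F[1-2] = +323.3870 N (tension)
  F[1-3] = -120.0102 N (compression)
  F[2-3] = -326.8812 N (compression)
  F[2-4] = +736.4088 N (tension)
  F[3-4] = +349.6520 N (tension)
  F[3-5] = -272.4503 N (compression)
  F[4-5] = +669.2391 N (tension)
  F[4-6] = +155.7435 N (tension)
  F[5-6] = -703.2720 N (compression)
  Rx@0 = -537.2700 N
  Ry@0 = +315.5599 N
  Ry@6 = +685.8101 N

594.096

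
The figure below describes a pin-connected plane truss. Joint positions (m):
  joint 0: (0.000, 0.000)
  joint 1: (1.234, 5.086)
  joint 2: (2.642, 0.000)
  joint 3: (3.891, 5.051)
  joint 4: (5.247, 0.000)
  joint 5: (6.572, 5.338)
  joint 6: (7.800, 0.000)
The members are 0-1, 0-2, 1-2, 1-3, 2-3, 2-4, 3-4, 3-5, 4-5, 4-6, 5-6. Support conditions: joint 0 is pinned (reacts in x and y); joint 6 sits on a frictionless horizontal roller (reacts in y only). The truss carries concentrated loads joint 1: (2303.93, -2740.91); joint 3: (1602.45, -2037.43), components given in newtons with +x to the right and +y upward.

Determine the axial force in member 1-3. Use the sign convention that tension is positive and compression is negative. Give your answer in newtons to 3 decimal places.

N=7 nodes, M=11 members, R=3 reactions → 2N=14, M+R=14
member 0 (0-1): L=5.2336, (cx,cy)=(0.2358,0.9718)
member 1 (0-2): L=2.6420, (cx,cy)=(1.0000,0.0000)
member 2 (1-2): L=5.2773, (cx,cy)=(0.2668,-0.9638)
member 3 (1-3): L=2.6572, (cx,cy)=(0.9999,-0.0132)
member 4 (2-3): L=5.2031, (cx,cy)=(0.2400,0.9708)
member 5 (2-4): L=2.6050, (cx,cy)=(1.0000,0.0000)
member 6 (3-4): L=5.2299, (cx,cy)=(0.2593,-0.9658)
member 7 (3-5): L=2.6963, (cx,cy)=(0.9943,0.1064)
member 8 (4-5): L=5.5000, (cx,cy)=(0.2409,0.9705)
member 9 (4-6): L=2.5530, (cx,cy)=(1.0000,0.0000)
member 10 (5-6): L=5.4774, (cx,cy)=(0.2242,-0.9745)
solve A·x = −loads:
  F[0-1] = -811.2535 N (compression)
  F[0-2] = +4097.6622 N (tension)
  F[1-2] = -1999.1543 N (compression)
  F[1-3] = -1962.0015 N (compression)
  F[2-3] = +1984.7180 N (tension)
  F[2-4] = +3087.8544 N (tension)
  F[3-4] = -4348.5271 N (compression)
  F[3-5] = -1971.5652 N (compression)
  F[4-5] = +4327.2645 N (tension)
  F[4-6] = +917.8851 N (tension)
  F[5-6] = -4094.1778 N (compression)
  Rx@0 = -3906.3800 N
  Ry@0 = +788.3803 N
  Ry@6 = +3989.9597 N

-1962.001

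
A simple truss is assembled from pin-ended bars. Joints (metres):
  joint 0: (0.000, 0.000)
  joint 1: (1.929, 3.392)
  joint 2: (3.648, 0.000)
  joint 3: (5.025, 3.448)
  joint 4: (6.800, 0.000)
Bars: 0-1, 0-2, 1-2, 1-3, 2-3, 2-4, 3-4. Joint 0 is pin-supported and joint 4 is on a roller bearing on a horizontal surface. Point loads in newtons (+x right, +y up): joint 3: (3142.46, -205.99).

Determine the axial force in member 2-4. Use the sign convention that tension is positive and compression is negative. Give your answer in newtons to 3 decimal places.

898.636

N=5 nodes, M=7 members, R=3 reactions → 2N=10, M+R=10
member 0 (0-1): L=3.9021, (cx,cy)=(0.4943,0.8693)
member 1 (0-2): L=3.6480, (cx,cy)=(1.0000,0.0000)
member 2 (1-2): L=3.8027, (cx,cy)=(0.4520,-0.8920)
member 3 (1-3): L=3.0965, (cx,cy)=(0.9998,0.0181)
member 4 (2-3): L=3.7128, (cx,cy)=(0.3709,0.9287)
member 5 (2-4): L=3.1520, (cx,cy)=(1.0000,0.0000)
member 6 (3-4): L=3.8781, (cx,cy)=(0.4577,-0.8891)
solve A·x = −loads:
  F[0-1] = +1771.1977 N (tension)
  F[0-2] = +2266.8790 N (tension)
  F[1-2] = -1692.7947 N (compression)
  F[1-3] = +1641.0699 N (tension)
  F[2-3] = +1625.9235 N (tension)
  F[2-4] = +898.6363 N (tension)
  F[3-4] = -1963.3595 N (compression)
  Rx@0 = -3142.4600 N
  Ry@0 = -1539.6426 N
  Ry@4 = +1745.6326 N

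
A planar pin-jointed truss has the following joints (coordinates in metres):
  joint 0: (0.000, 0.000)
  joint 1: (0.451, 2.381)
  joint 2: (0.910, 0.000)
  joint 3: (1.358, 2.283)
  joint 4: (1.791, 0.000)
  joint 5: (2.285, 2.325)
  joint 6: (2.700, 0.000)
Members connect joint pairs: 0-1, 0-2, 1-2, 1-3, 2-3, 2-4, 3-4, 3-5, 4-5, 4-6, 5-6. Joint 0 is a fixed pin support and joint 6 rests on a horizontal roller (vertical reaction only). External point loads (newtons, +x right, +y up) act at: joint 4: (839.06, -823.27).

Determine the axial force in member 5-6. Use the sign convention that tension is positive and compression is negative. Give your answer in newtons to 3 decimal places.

N=7 nodes, M=11 members, R=3 reactions → 2N=14, M+R=14
member 0 (0-1): L=2.4233, (cx,cy)=(0.1861,0.9825)
member 1 (0-2): L=0.9100, (cx,cy)=(1.0000,0.0000)
member 2 (1-2): L=2.4248, (cx,cy)=(0.1893,-0.9819)
member 3 (1-3): L=0.9123, (cx,cy)=(0.9942,-0.1074)
member 4 (2-3): L=2.3265, (cx,cy)=(0.1926,0.9813)
member 5 (2-4): L=0.8810, (cx,cy)=(1.0000,0.0000)
member 6 (3-4): L=2.3237, (cx,cy)=(0.1863,-0.9825)
member 7 (3-5): L=0.9280, (cx,cy)=(0.9990,0.0453)
member 8 (4-5): L=2.3769, (cx,cy)=(0.2078,0.9782)
member 9 (4-6): L=0.9090, (cx,cy)=(1.0000,0.0000)
member 10 (5-6): L=2.3617, (cx,cy)=(0.1757,-0.9844)
solve A·x = −loads:
  F[0-1] = -282.0959 N (compression)
  F[0-2] = +891.5600 N (tension)
  F[1-2] = +294.1751 N (tension)
  F[1-3] = -108.8144 N (compression)
  F[2-3] = -294.3658 N (compression)
  F[2-4] = +1003.9280 N (tension)
  F[3-4] = +272.1670 N (tension)
  F[3-5] = -215.8049 N (compression)
  F[4-5] = +568.2788 N (tension)
  F[4-6] = +97.4763 N (tension)
  F[5-6] = -554.7337 N (compression)
  Rx@0 = -839.0600 N
  Ry@0 = +277.1676 N
  Ry@6 = +546.1024 N

-554.734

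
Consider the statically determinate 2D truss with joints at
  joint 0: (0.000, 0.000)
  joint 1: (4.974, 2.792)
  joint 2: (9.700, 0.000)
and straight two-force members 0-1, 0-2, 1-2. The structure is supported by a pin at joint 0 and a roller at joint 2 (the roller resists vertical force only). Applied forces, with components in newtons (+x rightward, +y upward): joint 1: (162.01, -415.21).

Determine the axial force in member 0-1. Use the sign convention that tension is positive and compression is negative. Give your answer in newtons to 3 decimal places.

N=3 nodes, M=3 members, R=3 reactions → 2N=6, M+R=6
member 0 (0-1): L=5.7040, (cx,cy)=(0.8720,0.4895)
member 1 (0-2): L=9.7000, (cx,cy)=(1.0000,0.0000)
member 2 (1-2): L=5.4891, (cx,cy)=(0.8610,-0.5086)
solve A·x = −loads:
  F[0-1] = -318.0221 N (compression)
  F[0-2] = +439.3301 N (tension)
  F[1-2] = -510.2691 N (compression)
  Rx@0 = -162.0100 N
  Ry@0 = +155.6650 N
  Ry@2 = +259.5450 N

-318.022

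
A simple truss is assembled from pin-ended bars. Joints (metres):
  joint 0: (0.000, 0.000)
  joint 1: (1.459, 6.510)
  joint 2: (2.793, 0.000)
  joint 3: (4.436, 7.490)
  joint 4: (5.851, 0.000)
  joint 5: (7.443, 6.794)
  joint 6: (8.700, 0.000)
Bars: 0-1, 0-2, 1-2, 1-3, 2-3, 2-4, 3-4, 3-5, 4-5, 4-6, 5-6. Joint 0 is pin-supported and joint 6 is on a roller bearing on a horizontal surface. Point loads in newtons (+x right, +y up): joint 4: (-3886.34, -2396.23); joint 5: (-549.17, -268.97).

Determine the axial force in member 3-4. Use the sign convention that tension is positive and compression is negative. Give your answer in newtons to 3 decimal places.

1515.563

N=7 nodes, M=11 members, R=3 reactions → 2N=14, M+R=14
member 0 (0-1): L=6.6715, (cx,cy)=(0.2187,0.9758)
member 1 (0-2): L=2.7930, (cx,cy)=(1.0000,0.0000)
member 2 (1-2): L=6.6453, (cx,cy)=(0.2007,-0.9796)
member 3 (1-3): L=3.1342, (cx,cy)=(0.9499,0.3127)
member 4 (2-3): L=7.6681, (cx,cy)=(0.2143,0.9768)
member 5 (2-4): L=3.0580, (cx,cy)=(1.0000,0.0000)
member 6 (3-4): L=7.6225, (cx,cy)=(0.1856,-0.9826)
member 7 (3-5): L=3.0865, (cx,cy)=(0.9742,-0.2255)
member 8 (4-5): L=6.9780, (cx,cy)=(0.2281,0.9736)
member 9 (4-6): L=2.8490, (cx,cy)=(1.0000,0.0000)
member 10 (5-6): L=6.9093, (cx,cy)=(0.1819,-0.9833)
solve A·x = −loads:
  F[0-1] = -1283.4836 N (compression)
  F[0-2] = -4154.8227 N (compression)
  F[1-2] = +1109.2917 N (tension)
  F[1-3] = -529.9440 N (compression)
  F[2-3] = -1112.5488 N (compression)
  F[2-4] = -3693.7589 N (compression)
  F[3-4] = +1515.5628 N (tension)
  F[3-5] = -1050.1403 N (compression)
  F[4-5] = +931.5778 N (tension)
  F[4-6] = +261.3880 N (tension)
  F[5-6] = -1436.7615 N (compression)
  Rx@0 = +4435.5100 N
  Ry@0 = +1252.4156 N
  Ry@6 = +1412.7844 N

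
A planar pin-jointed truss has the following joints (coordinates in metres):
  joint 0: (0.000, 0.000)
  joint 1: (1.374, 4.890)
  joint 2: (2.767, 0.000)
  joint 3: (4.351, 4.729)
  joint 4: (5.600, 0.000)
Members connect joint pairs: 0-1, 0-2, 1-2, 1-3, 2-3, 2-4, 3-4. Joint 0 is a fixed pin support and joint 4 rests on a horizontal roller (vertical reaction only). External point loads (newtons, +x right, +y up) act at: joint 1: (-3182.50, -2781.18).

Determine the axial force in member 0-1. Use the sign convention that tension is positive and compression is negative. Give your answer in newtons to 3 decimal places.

-5066.697

N=5 nodes, M=7 members, R=3 reactions → 2N=10, M+R=10
member 0 (0-1): L=5.0794, (cx,cy)=(0.2705,0.9627)
member 1 (0-2): L=2.7670, (cx,cy)=(1.0000,0.0000)
member 2 (1-2): L=5.0845, (cx,cy)=(0.2740,-0.9617)
member 3 (1-3): L=2.9814, (cx,cy)=(0.9985,-0.0540)
member 4 (2-3): L=4.9872, (cx,cy)=(0.3176,0.9482)
member 5 (2-4): L=2.8330, (cx,cy)=(1.0000,0.0000)
member 6 (3-4): L=4.8912, (cx,cy)=(0.2554,-0.9668)
solve A·x = −loads:
  F[0-1] = -5066.6974 N (compression)
  F[0-2] = -1811.9274 N (compression)
  F[1-2] = +2110.6596 N (tension)
  F[1-3] = +1235.4776 N (tension)
  F[2-3] = -2140.7490 N (compression)
  F[2-4] = -553.7494 N (compression)
  F[3-4] = +2168.5162 N (tension)
  Rx@0 = +3182.5000 N
  Ry@0 = +4877.8021 N
  Ry@4 = -2096.6221 N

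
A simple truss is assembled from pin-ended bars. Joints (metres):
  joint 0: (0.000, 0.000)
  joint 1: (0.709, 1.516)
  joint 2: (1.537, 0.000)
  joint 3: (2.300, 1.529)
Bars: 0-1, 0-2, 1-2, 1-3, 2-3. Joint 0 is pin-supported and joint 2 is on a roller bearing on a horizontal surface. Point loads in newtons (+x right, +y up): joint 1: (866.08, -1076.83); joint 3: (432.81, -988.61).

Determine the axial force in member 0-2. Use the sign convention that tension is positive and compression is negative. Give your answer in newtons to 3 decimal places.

739.795

N=4 nodes, M=5 members, R=3 reactions → 2N=8, M+R=8
member 0 (0-1): L=1.6736, (cx,cy)=(0.4236,0.9058)
member 1 (0-2): L=1.5370, (cx,cy)=(1.0000,0.0000)
member 2 (1-2): L=1.7274, (cx,cy)=(0.4793,-0.8776)
member 3 (1-3): L=1.5911, (cx,cy)=(1.0000,0.0082)
member 4 (2-3): L=1.7088, (cx,cy)=(0.4465,0.8948)
solve A·x = −loads:
  F[0-1] = +1319.7488 N (tension)
  F[0-2] = +739.7947 N (tension)
  F[1-2] = -2580.4747 N (compression)
  F[1-3] = +929.9680 N (tension)
  F[2-3] = -1113.3582 N (compression)
  Rx@0 = -1298.8900 N
  Ry@0 = -1195.4704 N
  Ry@2 = +3260.9104 N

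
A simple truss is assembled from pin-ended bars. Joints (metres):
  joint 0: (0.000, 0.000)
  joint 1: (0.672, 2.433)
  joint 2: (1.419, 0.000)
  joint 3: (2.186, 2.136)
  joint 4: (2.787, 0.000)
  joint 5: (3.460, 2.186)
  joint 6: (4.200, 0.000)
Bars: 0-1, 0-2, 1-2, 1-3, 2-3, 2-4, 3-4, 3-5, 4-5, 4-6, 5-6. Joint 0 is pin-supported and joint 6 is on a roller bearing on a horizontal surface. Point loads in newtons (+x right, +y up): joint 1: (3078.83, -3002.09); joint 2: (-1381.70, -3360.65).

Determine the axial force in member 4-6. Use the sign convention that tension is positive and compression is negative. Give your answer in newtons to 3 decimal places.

N=7 nodes, M=11 members, R=3 reactions → 2N=14, M+R=14
member 0 (0-1): L=2.5241, (cx,cy)=(0.2662,0.9639)
member 1 (0-2): L=1.4190, (cx,cy)=(1.0000,0.0000)
member 2 (1-2): L=2.5451, (cx,cy)=(0.2935,-0.9560)
member 3 (1-3): L=1.5429, (cx,cy)=(0.9813,-0.1925)
member 4 (2-3): L=2.2695, (cx,cy)=(0.3380,0.9412)
member 5 (2-4): L=1.3680, (cx,cy)=(1.0000,0.0000)
member 6 (3-4): L=2.2189, (cx,cy)=(0.2708,-0.9626)
member 7 (3-5): L=1.2750, (cx,cy)=(0.9992,0.0392)
member 8 (4-5): L=2.2873, (cx,cy)=(0.2942,0.9557)
member 9 (4-6): L=1.4130, (cx,cy)=(1.0000,0.0000)
member 10 (5-6): L=2.3079, (cx,cy)=(0.3206,-0.9472)
solve A·x = −loads:
  F[0-1] = -3074.4243 N (compression)
  F[0-2] = +2515.6453 N (tension)
  F[1-2] = +808.0234 N (tension)
  F[1-3] = -4213.3067 N (compression)
  F[2-3] = +2750.0189 N (tension)
  F[2-4] = +3205.1228 N (tension)
  F[3-4] = -3621.9478 N (compression)
  F[3-5] = -2225.8306 N (compression)
  F[4-5] = +3648.0583 N (tension)
  F[4-6] = +1150.7157 N (tension)
  F[5-6] = -3588.7638 N (compression)
  Rx@0 = -1697.1300 N
  Ry@0 = +2963.4638 N
  Ry@6 = +3399.2762 N

1150.716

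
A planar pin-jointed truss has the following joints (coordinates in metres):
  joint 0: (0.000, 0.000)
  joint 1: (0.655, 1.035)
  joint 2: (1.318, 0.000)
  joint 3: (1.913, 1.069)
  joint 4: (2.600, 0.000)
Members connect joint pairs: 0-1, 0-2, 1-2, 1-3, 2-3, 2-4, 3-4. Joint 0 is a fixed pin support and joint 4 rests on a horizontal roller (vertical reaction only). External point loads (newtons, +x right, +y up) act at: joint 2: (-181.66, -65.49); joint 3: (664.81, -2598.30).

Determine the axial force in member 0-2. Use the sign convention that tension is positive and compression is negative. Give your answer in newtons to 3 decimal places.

N=5 nodes, M=7 members, R=3 reactions → 2N=10, M+R=10
member 0 (0-1): L=1.2248, (cx,cy)=(0.5348,0.8450)
member 1 (0-2): L=1.3180, (cx,cy)=(1.0000,0.0000)
member 2 (1-2): L=1.2291, (cx,cy)=(0.5394,-0.8420)
member 3 (1-3): L=1.2585, (cx,cy)=(0.9996,0.0270)
member 4 (2-3): L=1.2234, (cx,cy)=(0.4863,0.8738)
member 5 (2-4): L=1.2820, (cx,cy)=(1.0000,0.0000)
member 6 (3-4): L=1.2707, (cx,cy)=(0.5406,-0.8413)
solve A·x = −loads:
  F[0-1] = -527.2205 N (compression)
  F[0-2] = +765.0868 N (tension)
  F[1-2] = +511.1709 N (tension)
  F[1-3] = -557.8660 N (compression)
  F[2-3] = -417.6622 N (compression)
  F[2-4] = +1425.5968 N (tension)
  F[3-4] = -2636.8774 N (compression)
  Rx@0 = -483.1500 N
  Ry@0 = +445.5032 N
  Ry@4 = +2218.2868 N

765.087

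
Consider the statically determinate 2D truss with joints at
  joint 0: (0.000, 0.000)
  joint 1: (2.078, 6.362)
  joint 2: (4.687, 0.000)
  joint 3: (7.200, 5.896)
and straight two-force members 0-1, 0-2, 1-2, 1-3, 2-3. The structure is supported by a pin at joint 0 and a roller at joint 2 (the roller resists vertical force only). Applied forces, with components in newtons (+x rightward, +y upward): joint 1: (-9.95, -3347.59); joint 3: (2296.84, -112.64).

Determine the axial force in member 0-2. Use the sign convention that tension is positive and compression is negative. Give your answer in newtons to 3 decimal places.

1936.495

N=4 nodes, M=5 members, R=3 reactions → 2N=8, M+R=8
member 0 (0-1): L=6.6928, (cx,cy)=(0.3105,0.9506)
member 1 (0-2): L=4.6870, (cx,cy)=(1.0000,0.0000)
member 2 (1-2): L=6.8762, (cx,cy)=(0.3794,-0.9252)
member 3 (1-3): L=5.1432, (cx,cy)=(0.9959,-0.0906)
member 4 (2-3): L=6.4092, (cx,cy)=(0.3921,0.9199)
solve A·x = −loads:
  F[0-1] = +1128.5435 N (tension)
  F[0-2] = +1936.4948 N (tension)
  F[1-2] = -4999.5876 N (compression)
  F[1-3] = +2266.6392 N (tension)
  F[2-3] = +100.8025 N (tension)
  Rx@0 = -2286.8900 N
  Ry@0 = -1072.7691 N
  Ry@2 = +4532.9991 N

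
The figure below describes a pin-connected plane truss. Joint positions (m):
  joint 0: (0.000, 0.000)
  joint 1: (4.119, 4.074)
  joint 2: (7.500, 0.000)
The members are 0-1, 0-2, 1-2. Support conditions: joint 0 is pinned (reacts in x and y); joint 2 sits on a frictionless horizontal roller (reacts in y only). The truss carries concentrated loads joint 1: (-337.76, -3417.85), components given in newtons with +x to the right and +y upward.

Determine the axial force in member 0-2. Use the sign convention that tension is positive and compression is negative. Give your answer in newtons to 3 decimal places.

N=3 nodes, M=3 members, R=3 reactions → 2N=6, M+R=6
member 0 (0-1): L=5.7934, (cx,cy)=(0.7110,0.7032)
member 1 (0-2): L=7.5000, (cx,cy)=(1.0000,0.0000)
member 2 (1-2): L=5.2942, (cx,cy)=(0.6386,-0.7695)
solve A·x = −loads:
  F[0-1] = -2451.9449 N (compression)
  F[0-2] = +1405.5234 N (tension)
  F[1-2] = -2200.8674 N (compression)
  Rx@0 = +337.7600 N
  Ry@0 = +1724.2380 N
  Ry@2 = +1693.6120 N

1405.523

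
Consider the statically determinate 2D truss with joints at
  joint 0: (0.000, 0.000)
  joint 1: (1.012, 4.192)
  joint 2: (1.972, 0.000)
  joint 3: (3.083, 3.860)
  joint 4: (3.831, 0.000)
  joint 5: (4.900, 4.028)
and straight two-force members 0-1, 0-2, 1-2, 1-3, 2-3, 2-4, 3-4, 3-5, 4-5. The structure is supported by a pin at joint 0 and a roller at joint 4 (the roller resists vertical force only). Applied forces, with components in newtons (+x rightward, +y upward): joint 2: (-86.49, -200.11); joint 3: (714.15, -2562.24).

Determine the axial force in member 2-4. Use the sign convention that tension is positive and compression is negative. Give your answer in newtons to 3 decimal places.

N=6 nodes, M=9 members, R=3 reactions → 2N=12, M+R=12
member 0 (0-1): L=4.3124, (cx,cy)=(0.2347,0.9721)
member 1 (0-2): L=1.9720, (cx,cy)=(1.0000,0.0000)
member 2 (1-2): L=4.3005, (cx,cy)=(0.2232,-0.9748)
member 3 (1-3): L=2.0974, (cx,cy)=(0.9874,-0.1583)
member 4 (2-3): L=4.0167, (cx,cy)=(0.2766,0.9610)
member 5 (2-4): L=1.8590, (cx,cy)=(1.0000,0.0000)
member 6 (3-4): L=3.9318, (cx,cy)=(0.1902,-0.9817)
member 7 (3-5): L=1.8248, (cx,cy)=(0.9958,0.0921)
member 8 (4-5): L=4.1674, (cx,cy)=(0.2565,0.9665)
solve A·x = −loads:
  F[0-1] = +125.6865 N (tension)
  F[0-2] = +598.1650 N (tension)
  F[1-2] = -135.1519 N (compression)
  F[1-3] = +60.4266 N (tension)
  F[2-3] = +345.3238 N (tension)
  F[2-4] = +558.9705 N (tension)
  F[3-4] = -2938.1869 N (compression)
  F[3-5] = +0.0000 N (tension)
  F[4-5] = -0.0000 N (compression)
  Rx@0 = -627.6600 N
  Ry@0 = -122.1767 N
  Ry@4 = +2884.5267 N

558.970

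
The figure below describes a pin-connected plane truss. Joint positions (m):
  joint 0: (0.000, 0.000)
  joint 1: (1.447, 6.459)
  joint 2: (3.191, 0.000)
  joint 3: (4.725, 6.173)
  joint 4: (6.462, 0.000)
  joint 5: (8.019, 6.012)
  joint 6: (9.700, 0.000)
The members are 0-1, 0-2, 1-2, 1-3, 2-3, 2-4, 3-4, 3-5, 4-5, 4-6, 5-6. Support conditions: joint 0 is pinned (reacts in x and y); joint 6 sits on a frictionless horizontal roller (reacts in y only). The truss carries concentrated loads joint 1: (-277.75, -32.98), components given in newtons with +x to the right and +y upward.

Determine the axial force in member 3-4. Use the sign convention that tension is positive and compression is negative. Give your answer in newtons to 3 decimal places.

182.157

N=7 nodes, M=11 members, R=3 reactions → 2N=14, M+R=14
member 0 (0-1): L=6.6191, (cx,cy)=(0.2186,0.9758)
member 1 (0-2): L=3.1910, (cx,cy)=(1.0000,0.0000)
member 2 (1-2): L=6.6903, (cx,cy)=(0.2607,-0.9654)
member 3 (1-3): L=3.2905, (cx,cy)=(0.9962,-0.0869)
member 4 (2-3): L=6.3607, (cx,cy)=(0.2412,0.9705)
member 5 (2-4): L=3.2710, (cx,cy)=(1.0000,0.0000)
member 6 (3-4): L=6.4127, (cx,cy)=(0.2709,-0.9626)
member 7 (3-5): L=3.2979, (cx,cy)=(0.9988,-0.0488)
member 8 (4-5): L=6.2103, (cx,cy)=(0.2507,0.9681)
member 9 (4-6): L=3.2380, (cx,cy)=(1.0000,0.0000)
member 10 (5-6): L=6.2426, (cx,cy)=(0.2693,-0.9631)
solve A·x = −loads:
  F[0-1] = -218.2872 N (compression)
  F[0-2] = -230.0303 N (compression)
  F[1-2] = +169.6833 N (tension)
  F[1-3] = +186.5038 N (tension)
  F[2-3] = -168.7991 N (compression)
  F[2-4] = -145.0893 N (compression)
  F[3-4] = +182.1571 N (tension)
  F[3-5] = +95.8631 N (tension)
  F[4-5] = -181.1324 N (compression)
  F[4-6] = -50.3370 N (compression)
  F[5-6] = +186.9322 N (tension)
  Rx@0 = +277.7500 N
  Ry@0 = +213.0073 N
  Ry@6 = -180.0273 N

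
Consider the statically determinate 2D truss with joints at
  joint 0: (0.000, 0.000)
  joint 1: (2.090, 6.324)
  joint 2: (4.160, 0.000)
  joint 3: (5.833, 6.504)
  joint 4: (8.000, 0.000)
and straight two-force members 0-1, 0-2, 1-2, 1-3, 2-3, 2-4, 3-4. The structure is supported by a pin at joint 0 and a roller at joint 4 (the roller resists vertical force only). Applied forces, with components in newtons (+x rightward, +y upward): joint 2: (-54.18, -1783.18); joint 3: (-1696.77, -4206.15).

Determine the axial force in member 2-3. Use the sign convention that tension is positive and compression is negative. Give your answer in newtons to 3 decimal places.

N=5 nodes, M=7 members, R=3 reactions → 2N=10, M+R=10
member 0 (0-1): L=6.6604, (cx,cy)=(0.3138,0.9495)
member 1 (0-2): L=4.1600, (cx,cy)=(1.0000,0.0000)
member 2 (1-2): L=6.6542, (cx,cy)=(0.3111,-0.9504)
member 3 (1-3): L=3.7473, (cx,cy)=(0.9988,0.0480)
member 4 (2-3): L=6.7157, (cx,cy)=(0.2491,0.9685)
member 5 (2-4): L=3.8400, (cx,cy)=(1.0000,0.0000)
member 6 (3-4): L=6.8555, (cx,cy)=(0.3161,-0.9487)
solve A·x = −loads:
  F[0-1] = -3554.2638 N (compression)
  F[0-2] = -635.6418 N (compression)
  F[1-2] = +3440.3399 N (tension)
  F[1-3] = -2188.0669 N (compression)
  F[2-3] = -1534.8476 N (compression)
  F[2-4] = +871.1276 N (tension)
  F[3-4] = -2755.8914 N (compression)
  Rx@0 = +1750.9500 N
  Ry@0 = +3374.7413 N
  Ry@4 = +2614.5887 N

-1534.848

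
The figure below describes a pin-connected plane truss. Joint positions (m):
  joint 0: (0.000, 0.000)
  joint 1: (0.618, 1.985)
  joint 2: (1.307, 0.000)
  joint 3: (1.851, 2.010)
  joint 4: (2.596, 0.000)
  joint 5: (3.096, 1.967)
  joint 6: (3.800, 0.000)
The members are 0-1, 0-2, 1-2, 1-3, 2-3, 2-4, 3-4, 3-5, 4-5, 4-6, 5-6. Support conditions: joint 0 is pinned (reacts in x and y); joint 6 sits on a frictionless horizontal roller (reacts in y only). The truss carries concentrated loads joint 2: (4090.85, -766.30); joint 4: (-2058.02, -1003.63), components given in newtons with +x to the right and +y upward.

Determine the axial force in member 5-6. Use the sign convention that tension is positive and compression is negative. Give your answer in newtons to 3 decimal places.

-1008.168

N=7 nodes, M=11 members, R=3 reactions → 2N=14, M+R=14
member 0 (0-1): L=2.0790, (cx,cy)=(0.2973,0.9548)
member 1 (0-2): L=1.3070, (cx,cy)=(1.0000,0.0000)
member 2 (1-2): L=2.1012, (cx,cy)=(0.3279,-0.9447)
member 3 (1-3): L=1.2333, (cx,cy)=(0.9998,0.0203)
member 4 (2-3): L=2.0823, (cx,cy)=(0.2612,0.9653)
member 5 (2-4): L=1.2890, (cx,cy)=(1.0000,0.0000)
member 6 (3-4): L=2.1436, (cx,cy)=(0.3475,-0.9377)
member 7 (3-5): L=1.2457, (cx,cy)=(0.9994,-0.0345)
member 8 (4-5): L=2.0296, (cx,cy)=(0.2464,0.9692)
member 9 (4-6): L=1.2040, (cx,cy)=(1.0000,0.0000)
member 10 (5-6): L=2.0892, (cx,cy)=(0.3370,-0.9415)
solve A·x = −loads:
  F[0-1] = -859.5818 N (compression)
  F[0-2] = +2288.3505 N (tension)
  F[1-2] = +857.2433 N (tension)
  F[1-3] = -536.7307 N (compression)
  F[2-3] = -45.1116 N (compression)
  F[2-4] = -1509.6143 N (compression)
  F[3-4] = +79.2583 N (tension)
  F[3-5] = -576.2947 N (compression)
  F[4-5] = +958.8660 N (tension)
  F[4-6] = +339.7255 N (tension)
  F[5-6] = -1008.1681 N (compression)
  Rx@0 = -2032.8300 N
  Ry@0 = +820.7254 N
  Ry@6 = +949.2046 N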